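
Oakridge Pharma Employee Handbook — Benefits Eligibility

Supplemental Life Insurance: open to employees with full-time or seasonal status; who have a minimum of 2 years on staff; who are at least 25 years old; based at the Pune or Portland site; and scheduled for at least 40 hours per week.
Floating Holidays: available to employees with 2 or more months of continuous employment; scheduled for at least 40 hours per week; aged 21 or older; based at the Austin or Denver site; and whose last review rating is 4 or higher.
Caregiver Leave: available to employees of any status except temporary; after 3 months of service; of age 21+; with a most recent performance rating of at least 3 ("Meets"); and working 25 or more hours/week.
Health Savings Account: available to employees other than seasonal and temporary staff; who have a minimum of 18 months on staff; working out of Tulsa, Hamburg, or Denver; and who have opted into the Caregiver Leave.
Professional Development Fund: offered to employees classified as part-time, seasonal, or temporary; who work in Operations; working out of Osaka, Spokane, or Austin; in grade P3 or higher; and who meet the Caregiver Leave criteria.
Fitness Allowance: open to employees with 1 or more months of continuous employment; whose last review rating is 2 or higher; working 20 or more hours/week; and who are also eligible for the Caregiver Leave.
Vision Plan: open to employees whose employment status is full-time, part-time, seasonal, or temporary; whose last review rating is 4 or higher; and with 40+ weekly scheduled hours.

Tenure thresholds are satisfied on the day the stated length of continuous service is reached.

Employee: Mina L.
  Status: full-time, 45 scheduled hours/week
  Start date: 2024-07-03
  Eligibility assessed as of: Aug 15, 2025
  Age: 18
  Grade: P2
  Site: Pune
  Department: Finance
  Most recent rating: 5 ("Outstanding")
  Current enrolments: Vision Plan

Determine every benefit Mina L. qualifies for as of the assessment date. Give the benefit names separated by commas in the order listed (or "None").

Vision Plan

Service from 2024-07-03 to Aug 15, 2025: 408 days.
Supplemental Life Insurance — status full-time ✓; service 408 days < 2 years (≈730 days) ✗ → not eligible.
Floating Holidays — service 408 days ≥ 2 months (≈60 days) ✓; 45 hrs/wk ≥ 40 ✓; age 18 < 21 ✗ → not eligible.
Caregiver Leave — status full-time ✓ (not excluded); service 408 days ≥ 3 months (≈90 days) ✓; age 18 < 21 ✗ → not eligible.
Health Savings Account — status full-time ✓ (not excluded); service 408 days < 18 months (≈540 days) ✗ → not eligible.
Professional Development Fund — status full-time ✗ (requires part-time, seasonal, or temporary) → not eligible.
Fitness Allowance — service 408 days ≥ 1 month (≈30 days) ✓; rating 5 ≥ 2 ✓; 45 hrs/wk ≥ 20 ✓; not eligible for Caregiver Leave ✗ → not eligible.
Vision Plan — status full-time ✓; rating 5 ≥ 4 ✓; 45 hrs/wk ≥ 40 ✓ → eligible.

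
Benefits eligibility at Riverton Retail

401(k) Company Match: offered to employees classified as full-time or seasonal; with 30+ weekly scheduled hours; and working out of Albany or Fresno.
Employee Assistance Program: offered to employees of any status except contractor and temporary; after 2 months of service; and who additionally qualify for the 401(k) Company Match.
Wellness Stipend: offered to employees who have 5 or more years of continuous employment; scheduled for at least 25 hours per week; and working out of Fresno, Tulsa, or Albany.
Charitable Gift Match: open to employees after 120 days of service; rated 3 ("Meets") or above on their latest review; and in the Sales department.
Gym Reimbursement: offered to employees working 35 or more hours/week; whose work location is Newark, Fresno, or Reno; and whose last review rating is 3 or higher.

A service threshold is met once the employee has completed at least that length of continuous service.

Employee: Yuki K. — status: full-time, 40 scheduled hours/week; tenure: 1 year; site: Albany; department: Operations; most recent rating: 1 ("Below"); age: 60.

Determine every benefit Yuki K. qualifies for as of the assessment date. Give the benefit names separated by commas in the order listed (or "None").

401(k) Company Match — status full-time ✓; 40 hrs/wk ≥ 30 ✓; site Albany ✓ → eligible.
Employee Assistance Program — status full-time ✓ (not excluded); service 1 year ≥ 2 months (≈60 days) ✓; eligible for 401(k) Company Match ✓ → eligible.
Wellness Stipend — service 1 year < 5 years ✗ → not eligible.
Charitable Gift Match — service 1 year ≥ 120 days ✓; rating 1 < 3 ✗ → not eligible.
Gym Reimbursement — 40 hrs/wk ≥ 35 ✓; site Albany ✗ (not Newark, Fresno, or Reno) → not eligible.

401(k) Company Match, Employee Assistance Program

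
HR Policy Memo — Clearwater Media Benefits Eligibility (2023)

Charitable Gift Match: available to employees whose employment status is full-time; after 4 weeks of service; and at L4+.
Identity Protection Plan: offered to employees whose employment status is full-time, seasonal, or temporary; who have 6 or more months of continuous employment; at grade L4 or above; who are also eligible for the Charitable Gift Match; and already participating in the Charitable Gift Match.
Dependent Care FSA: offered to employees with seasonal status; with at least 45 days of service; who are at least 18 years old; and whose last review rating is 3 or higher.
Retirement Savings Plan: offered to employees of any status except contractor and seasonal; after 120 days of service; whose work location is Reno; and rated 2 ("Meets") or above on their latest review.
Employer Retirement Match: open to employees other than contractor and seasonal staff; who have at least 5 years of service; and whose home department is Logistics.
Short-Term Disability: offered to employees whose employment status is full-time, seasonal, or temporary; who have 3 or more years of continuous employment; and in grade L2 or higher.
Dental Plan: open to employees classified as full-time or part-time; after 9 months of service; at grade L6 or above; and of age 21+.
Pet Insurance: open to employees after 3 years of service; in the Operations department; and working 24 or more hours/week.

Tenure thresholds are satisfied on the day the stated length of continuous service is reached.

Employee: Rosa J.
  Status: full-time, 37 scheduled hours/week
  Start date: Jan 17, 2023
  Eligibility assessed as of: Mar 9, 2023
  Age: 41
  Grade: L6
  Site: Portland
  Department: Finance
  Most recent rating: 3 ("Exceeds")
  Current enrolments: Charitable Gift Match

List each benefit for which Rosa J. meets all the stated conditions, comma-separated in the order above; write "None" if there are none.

Charitable Gift Match

Service from Jan 17, 2023 to Mar 9, 2023: 51 days.
Charitable Gift Match — status full-time ✓; service 51 days ≥ 4 weeks (≈28 days) ✓; grade L6 ≥ L4 ✓ → eligible.
Identity Protection Plan — status full-time ✓; service 51 days < 6 months (≈180 days) ✗ → not eligible.
Dependent Care FSA — status full-time ✗ (requires seasonal) → not eligible.
Retirement Savings Plan — status full-time ✓ (not excluded); service 51 days < 120 days ✗ → not eligible.
Employer Retirement Match — status full-time ✓ (not excluded); service 51 days < 5 years (≈1825 days) ✗ → not eligible.
Short-Term Disability — status full-time ✓; service 51 days < 3 years (≈1095 days) ✗ → not eligible.
Dental Plan — status full-time ✓; service 51 days < 9 months (≈270 days) ✗ → not eligible.
Pet Insurance — service 51 days < 3 years (≈1095 days) ✗ → not eligible.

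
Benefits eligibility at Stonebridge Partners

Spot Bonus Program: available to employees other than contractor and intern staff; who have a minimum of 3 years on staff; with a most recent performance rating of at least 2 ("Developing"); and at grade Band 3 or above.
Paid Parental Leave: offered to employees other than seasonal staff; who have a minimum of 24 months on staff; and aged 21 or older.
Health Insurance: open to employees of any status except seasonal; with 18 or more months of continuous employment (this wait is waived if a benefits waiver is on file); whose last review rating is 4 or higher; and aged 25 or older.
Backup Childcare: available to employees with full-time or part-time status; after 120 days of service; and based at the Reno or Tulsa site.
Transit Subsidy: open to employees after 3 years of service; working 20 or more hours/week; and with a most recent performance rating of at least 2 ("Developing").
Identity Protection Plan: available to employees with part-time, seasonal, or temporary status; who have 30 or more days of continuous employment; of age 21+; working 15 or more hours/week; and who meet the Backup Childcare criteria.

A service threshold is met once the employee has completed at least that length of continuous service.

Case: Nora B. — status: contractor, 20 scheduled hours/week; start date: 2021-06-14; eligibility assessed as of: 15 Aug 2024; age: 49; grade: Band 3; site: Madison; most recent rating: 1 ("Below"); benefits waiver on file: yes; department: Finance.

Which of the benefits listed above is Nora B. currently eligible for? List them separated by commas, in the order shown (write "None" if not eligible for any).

Paid Parental Leave

Service from 2021-06-14 to 15 Aug 2024: 1158 days.
Spot Bonus Program — status contractor ✗ (excluded) → not eligible.
Paid Parental Leave — status contractor ✓ (not excluded); service 1158 days ≥ 24 months (≈720 days) ✓; age 49 ≥ 21 ✓ → eligible.
Health Insurance — status contractor ✓ (not excluded); benefits waiver on file ✓; rating 1 < 4 ✗ → not eligible.
Backup Childcare — status contractor ✗ (requires full-time or part-time) → not eligible.
Transit Subsidy — service 1158 days ≥ 3 years (≈1095 days) ✓; 20 hrs/wk ≥ 20 ✓; rating 1 < 2 ✗ → not eligible.
Identity Protection Plan — status contractor ✗ (requires part-time, seasonal, or temporary) → not eligible.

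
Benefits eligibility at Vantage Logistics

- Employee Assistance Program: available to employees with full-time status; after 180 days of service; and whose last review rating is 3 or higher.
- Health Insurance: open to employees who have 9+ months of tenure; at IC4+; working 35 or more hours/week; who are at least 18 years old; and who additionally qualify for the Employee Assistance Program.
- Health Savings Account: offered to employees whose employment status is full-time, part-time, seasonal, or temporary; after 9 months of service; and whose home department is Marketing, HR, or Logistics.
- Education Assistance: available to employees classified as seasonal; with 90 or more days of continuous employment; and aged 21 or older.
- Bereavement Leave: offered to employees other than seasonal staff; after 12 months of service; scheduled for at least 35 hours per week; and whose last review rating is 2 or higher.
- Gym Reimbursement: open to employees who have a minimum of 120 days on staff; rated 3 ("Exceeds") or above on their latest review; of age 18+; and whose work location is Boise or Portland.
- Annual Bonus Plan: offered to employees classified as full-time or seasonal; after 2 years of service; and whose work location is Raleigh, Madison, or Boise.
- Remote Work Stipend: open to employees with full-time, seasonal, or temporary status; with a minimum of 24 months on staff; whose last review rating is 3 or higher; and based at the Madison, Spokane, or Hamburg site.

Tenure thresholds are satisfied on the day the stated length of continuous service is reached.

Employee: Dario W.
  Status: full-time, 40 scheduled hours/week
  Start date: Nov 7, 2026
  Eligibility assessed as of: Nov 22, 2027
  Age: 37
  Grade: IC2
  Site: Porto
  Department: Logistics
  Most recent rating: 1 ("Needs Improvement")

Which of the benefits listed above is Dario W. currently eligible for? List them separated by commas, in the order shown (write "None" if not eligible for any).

Service from Nov 7, 2026 to Nov 22, 2027: 380 days.
Employee Assistance Program — status full-time ✓; service 380 days ≥ 180 days ✓; rating 1 < 3 ✗ → not eligible.
Health Insurance — service 380 days ≥ 9 months (≈270 days) ✓; grade IC2 < IC4 ✗ → not eligible.
Health Savings Account — status full-time ✓; service 380 days ≥ 9 months (≈270 days) ✓; dept Logistics ✓ → eligible.
Education Assistance — status full-time ✗ (requires seasonal) → not eligible.
Bereavement Leave — status full-time ✓ (not excluded); service 380 days ≥ 12 months (≈360 days) ✓; 40 hrs/wk ≥ 35 ✓; rating 1 < 2 ✗ → not eligible.
Gym Reimbursement — service 380 days ≥ 120 days ✓; rating 1 < 3 ✗ → not eligible.
Annual Bonus Plan — status full-time ✓; service 380 days < 2 years (≈730 days) ✗ → not eligible.
Remote Work Stipend — status full-time ✓; service 380 days < 24 months (≈720 days) ✗ → not eligible.

Health Savings Account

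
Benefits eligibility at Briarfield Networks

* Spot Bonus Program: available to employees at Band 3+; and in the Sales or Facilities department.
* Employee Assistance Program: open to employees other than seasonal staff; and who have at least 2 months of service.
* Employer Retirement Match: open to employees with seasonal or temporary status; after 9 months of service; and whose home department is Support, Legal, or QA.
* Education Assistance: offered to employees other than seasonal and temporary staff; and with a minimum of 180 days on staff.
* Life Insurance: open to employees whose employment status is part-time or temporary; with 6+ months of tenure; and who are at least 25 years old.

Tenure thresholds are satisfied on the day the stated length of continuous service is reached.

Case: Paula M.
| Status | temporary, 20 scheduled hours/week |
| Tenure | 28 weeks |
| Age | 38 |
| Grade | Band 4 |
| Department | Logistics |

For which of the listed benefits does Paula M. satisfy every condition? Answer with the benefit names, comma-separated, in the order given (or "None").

Employee Assistance Program, Life Insurance

Spot Bonus Program — grade Band 4 ≥ Band 3 ✓; dept Logistics ✗ → not eligible.
Employee Assistance Program — status temporary ✓ (not excluded); service 28 weeks ≥ 2 months (≈60 days) ✓ → eligible.
Employer Retirement Match — status temporary ✓; service 28 weeks < 9 months (≈270 days) ✗ → not eligible.
Education Assistance — status temporary ✗ (excluded) → not eligible.
Life Insurance — status temporary ✓; service 28 weeks ≥ 6 months (≈180 days) ✓; age 38 ≥ 25 ✓ → eligible.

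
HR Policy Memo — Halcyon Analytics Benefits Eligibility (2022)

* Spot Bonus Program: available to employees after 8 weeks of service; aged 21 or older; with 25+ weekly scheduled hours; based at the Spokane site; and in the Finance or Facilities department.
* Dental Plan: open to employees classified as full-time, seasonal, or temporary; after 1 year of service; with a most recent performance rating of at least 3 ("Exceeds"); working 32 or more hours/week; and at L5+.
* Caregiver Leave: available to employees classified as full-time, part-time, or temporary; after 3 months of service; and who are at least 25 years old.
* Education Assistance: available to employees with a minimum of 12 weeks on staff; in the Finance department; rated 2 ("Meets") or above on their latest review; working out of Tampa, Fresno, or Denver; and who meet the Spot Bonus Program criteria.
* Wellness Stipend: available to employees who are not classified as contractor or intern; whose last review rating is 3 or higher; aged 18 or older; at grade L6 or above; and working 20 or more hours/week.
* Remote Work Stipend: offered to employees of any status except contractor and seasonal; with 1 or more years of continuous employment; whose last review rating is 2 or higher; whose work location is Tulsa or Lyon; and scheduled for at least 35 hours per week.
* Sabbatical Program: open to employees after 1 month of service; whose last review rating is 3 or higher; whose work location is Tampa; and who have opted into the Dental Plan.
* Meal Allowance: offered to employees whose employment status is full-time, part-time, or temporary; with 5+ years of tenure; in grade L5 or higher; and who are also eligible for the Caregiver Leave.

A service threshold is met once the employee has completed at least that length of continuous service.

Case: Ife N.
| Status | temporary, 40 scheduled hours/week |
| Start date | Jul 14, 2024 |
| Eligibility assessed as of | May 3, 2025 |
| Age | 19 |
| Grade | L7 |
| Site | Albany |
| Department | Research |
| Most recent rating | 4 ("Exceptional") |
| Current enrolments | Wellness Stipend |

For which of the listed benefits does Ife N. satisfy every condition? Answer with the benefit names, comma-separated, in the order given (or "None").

Service from Jul 14, 2024 to May 3, 2025: 293 days.
Spot Bonus Program — service 293 days ≥ 8 weeks (≈56 days) ✓; age 19 < 21 ✗ → not eligible.
Dental Plan — status temporary ✓; service 293 days < 1 year (≈365 days) ✗ → not eligible.
Caregiver Leave — status temporary ✓; service 293 days ≥ 3 months (≈90 days) ✓; age 19 < 25 ✗ → not eligible.
Education Assistance — service 293 days ≥ 12 weeks (≈84 days) ✓; dept Research ✗ → not eligible.
Wellness Stipend — status temporary ✓ (not excluded); rating 4 ≥ 3 ✓; age 19 ≥ 18 ✓; grade L7 ≥ L6 ✓; 40 hrs/wk ≥ 20 ✓ → eligible.
Remote Work Stipend — status temporary ✓ (not excluded); service 293 days < 1 year (≈365 days) ✗ → not eligible.
Sabbatical Program — service 293 days ≥ 1 month (≈30 days) ✓; rating 4 ≥ 3 ✓; site Albany ✗ (not Tampa) → not eligible.
Meal Allowance — status temporary ✓; service 293 days < 5 years (≈1825 days) ✗ → not eligible.

Wellness Stipend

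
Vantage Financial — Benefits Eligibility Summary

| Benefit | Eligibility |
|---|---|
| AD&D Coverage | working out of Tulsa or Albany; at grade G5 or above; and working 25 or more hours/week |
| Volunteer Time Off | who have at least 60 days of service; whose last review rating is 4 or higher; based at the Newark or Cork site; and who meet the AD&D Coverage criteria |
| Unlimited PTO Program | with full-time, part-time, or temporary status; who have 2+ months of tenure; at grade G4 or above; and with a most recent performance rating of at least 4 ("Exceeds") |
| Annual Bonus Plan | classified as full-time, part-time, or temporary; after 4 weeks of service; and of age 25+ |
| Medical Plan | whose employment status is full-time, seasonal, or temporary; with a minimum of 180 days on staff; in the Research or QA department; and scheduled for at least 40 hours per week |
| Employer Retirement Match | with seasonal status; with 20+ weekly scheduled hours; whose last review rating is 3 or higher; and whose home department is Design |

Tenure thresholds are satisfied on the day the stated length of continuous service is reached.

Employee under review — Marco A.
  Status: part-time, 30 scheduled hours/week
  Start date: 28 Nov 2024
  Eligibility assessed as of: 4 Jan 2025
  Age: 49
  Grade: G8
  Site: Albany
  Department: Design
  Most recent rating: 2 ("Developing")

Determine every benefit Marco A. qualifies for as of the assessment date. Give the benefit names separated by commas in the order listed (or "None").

AD&D Coverage, Annual Bonus Plan

Service from 28 Nov 2024 to 4 Jan 2025: 37 days.
AD&D Coverage — site Albany ✓; grade G8 ≥ G5 ✓; 30 hrs/wk ≥ 25 ✓ → eligible.
Volunteer Time Off — service 37 days < 60 days ✗ → not eligible.
Unlimited PTO Program — status part-time ✓; service 37 days < 2 months (≈60 days) ✗ → not eligible.
Annual Bonus Plan — status part-time ✓; service 37 days ≥ 4 weeks (≈28 days) ✓; age 49 ≥ 25 ✓ → eligible.
Medical Plan — status part-time ✗ (requires full-time, seasonal, or temporary) → not eligible.
Employer Retirement Match — status part-time ✗ (requires seasonal) → not eligible.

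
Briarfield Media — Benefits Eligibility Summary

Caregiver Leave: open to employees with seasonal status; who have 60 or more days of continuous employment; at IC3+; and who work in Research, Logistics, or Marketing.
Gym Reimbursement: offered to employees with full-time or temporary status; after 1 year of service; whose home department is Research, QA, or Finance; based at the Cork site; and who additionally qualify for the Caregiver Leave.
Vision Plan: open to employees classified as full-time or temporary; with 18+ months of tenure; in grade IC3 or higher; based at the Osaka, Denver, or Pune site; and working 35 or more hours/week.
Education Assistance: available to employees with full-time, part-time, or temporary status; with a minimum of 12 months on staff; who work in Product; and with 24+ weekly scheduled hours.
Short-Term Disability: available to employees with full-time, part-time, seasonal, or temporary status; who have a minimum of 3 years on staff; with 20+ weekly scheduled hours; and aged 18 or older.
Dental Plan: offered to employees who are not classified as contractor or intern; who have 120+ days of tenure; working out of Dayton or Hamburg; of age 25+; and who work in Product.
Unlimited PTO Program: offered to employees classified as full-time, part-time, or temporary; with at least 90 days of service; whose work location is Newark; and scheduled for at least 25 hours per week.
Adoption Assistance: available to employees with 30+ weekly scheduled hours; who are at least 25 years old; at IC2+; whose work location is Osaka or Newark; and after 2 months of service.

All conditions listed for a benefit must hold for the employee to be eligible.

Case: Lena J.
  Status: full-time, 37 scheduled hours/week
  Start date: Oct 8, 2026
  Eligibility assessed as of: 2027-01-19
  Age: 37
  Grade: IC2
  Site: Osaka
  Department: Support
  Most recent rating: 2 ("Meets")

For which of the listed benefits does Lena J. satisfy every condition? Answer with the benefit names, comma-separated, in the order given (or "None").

Service from Oct 8, 2026 to 2027-01-19: 103 days.
Caregiver Leave — status full-time ✗ (requires seasonal) → not eligible.
Gym Reimbursement — status full-time ✓; service 103 days < 1 year (≈365 days) ✗ → not eligible.
Vision Plan — status full-time ✓; service 103 days < 18 months (≈540 days) ✗ → not eligible.
Education Assistance — status full-time ✓; service 103 days < 12 months (≈360 days) ✗ → not eligible.
Short-Term Disability — status full-time ✓; service 103 days < 3 years (≈1095 days) ✗ → not eligible.
Dental Plan — status full-time ✓ (not excluded); service 103 days < 120 days ✗ → not eligible.
Unlimited PTO Program — status full-time ✓; service 103 days ≥ 90 days ✓; site Osaka ✗ (not Newark) → not eligible.
Adoption Assistance — 37 hrs/wk ≥ 30 ✓; age 37 ≥ 25 ✓; grade IC2 ≥ IC2 ✓; site Osaka ✓; service 103 days ≥ 2 months (≈60 days) ✓ → eligible.

Adoption Assistance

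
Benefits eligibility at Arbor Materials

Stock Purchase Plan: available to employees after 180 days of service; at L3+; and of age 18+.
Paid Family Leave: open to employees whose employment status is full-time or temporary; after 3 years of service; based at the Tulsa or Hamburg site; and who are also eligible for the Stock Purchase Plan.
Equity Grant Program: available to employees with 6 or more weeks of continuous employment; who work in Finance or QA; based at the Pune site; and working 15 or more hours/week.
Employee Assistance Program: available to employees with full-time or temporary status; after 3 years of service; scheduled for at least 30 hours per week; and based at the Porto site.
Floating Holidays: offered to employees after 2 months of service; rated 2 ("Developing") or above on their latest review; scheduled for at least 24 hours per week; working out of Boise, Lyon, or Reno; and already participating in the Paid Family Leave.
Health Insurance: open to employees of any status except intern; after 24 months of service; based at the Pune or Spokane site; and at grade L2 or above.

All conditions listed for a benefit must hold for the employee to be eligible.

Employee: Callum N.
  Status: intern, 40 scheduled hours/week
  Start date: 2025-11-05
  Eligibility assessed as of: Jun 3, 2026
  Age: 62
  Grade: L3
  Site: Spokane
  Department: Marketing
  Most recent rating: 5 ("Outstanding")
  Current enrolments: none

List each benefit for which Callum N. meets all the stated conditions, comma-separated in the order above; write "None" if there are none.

Stock Purchase Plan

Service from 2025-11-05 to Jun 3, 2026: 210 days.
Stock Purchase Plan — service 210 days ≥ 180 days ✓; grade L3 ≥ L3 ✓; age 62 ≥ 18 ✓ → eligible.
Paid Family Leave — status intern ✗ (requires full-time or temporary) → not eligible.
Equity Grant Program — service 210 days ≥ 6 weeks (≈42 days) ✓; dept Marketing ✗ → not eligible.
Employee Assistance Program — status intern ✗ (requires full-time or temporary) → not eligible.
Floating Holidays — service 210 days ≥ 2 months (≈60 days) ✓; rating 5 ≥ 2 ✓; 40 hrs/wk ≥ 24 ✓; site Spokane ✗ (not Boise, Lyon, or Reno) → not eligible.
Health Insurance — status intern ✗ (excluded) → not eligible.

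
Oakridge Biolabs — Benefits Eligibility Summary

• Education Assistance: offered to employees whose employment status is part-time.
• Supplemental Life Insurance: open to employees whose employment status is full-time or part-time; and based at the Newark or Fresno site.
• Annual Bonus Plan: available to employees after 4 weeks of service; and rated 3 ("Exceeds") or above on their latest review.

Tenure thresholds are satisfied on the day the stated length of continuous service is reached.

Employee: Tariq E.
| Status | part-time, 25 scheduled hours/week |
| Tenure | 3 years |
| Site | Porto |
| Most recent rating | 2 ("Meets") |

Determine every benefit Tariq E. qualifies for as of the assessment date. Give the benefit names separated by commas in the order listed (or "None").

Education Assistance — status part-time ✓ → eligible.
Supplemental Life Insurance — status part-time ✓; site Porto ✗ (not Newark or Fresno) → not eligible.
Annual Bonus Plan — service 3 years ≥ 4 weeks (≈28 days) ✓; rating 2 < 3 ✗ → not eligible.

Education Assistance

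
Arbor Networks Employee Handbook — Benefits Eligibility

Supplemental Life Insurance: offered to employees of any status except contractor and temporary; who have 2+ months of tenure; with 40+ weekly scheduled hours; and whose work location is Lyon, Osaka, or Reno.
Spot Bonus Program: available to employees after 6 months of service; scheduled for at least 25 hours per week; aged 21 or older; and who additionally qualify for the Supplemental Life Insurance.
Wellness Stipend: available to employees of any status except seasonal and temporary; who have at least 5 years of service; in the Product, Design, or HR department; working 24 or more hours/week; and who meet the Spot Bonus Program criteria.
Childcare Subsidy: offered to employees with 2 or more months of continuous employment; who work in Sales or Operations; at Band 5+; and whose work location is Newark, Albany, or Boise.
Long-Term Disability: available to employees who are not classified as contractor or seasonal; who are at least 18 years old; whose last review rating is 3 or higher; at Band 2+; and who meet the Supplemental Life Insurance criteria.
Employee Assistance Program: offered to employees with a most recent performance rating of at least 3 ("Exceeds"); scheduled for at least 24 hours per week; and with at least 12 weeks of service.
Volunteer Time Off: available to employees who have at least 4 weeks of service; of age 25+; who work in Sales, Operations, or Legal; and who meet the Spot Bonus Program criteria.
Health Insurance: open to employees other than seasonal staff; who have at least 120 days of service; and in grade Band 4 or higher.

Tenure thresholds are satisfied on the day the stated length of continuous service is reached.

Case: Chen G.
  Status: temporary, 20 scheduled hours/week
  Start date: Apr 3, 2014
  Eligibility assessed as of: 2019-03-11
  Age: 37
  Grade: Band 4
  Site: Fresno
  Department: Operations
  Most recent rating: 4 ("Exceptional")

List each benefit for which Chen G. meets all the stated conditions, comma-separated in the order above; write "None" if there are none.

Health Insurance

Service from Apr 3, 2014 to 2019-03-11: 1803 days.
Supplemental Life Insurance — status temporary ✗ (excluded) → not eligible.
Spot Bonus Program — service 1803 days ≥ 6 months (≈180 days) ✓; 20 hrs/wk < 25 ✗ → not eligible.
Wellness Stipend — status temporary ✗ (excluded) → not eligible.
Childcare Subsidy — service 1803 days ≥ 2 months (≈60 days) ✓; dept Operations ✓; grade Band 4 < Band 5 ✗ → not eligible.
Long-Term Disability — status temporary ✓ (not excluded); age 37 ≥ 18 ✓; rating 4 ≥ 3 ✓; grade Band 4 ≥ Band 2 ✓; not eligible for Supplemental Life Insurance ✗ → not eligible.
Employee Assistance Program — rating 4 ≥ 3 ✓; 20 hrs/wk < 24 ✗ → not eligible.
Volunteer Time Off — service 1803 days ≥ 4 weeks (≈28 days) ✓; age 37 ≥ 25 ✓; dept Operations ✓; not eligible for Spot Bonus Program ✗ → not eligible.
Health Insurance — status temporary ✓ (not excluded); service 1803 days ≥ 120 days ✓; grade Band 4 ≥ Band 4 ✓ → eligible.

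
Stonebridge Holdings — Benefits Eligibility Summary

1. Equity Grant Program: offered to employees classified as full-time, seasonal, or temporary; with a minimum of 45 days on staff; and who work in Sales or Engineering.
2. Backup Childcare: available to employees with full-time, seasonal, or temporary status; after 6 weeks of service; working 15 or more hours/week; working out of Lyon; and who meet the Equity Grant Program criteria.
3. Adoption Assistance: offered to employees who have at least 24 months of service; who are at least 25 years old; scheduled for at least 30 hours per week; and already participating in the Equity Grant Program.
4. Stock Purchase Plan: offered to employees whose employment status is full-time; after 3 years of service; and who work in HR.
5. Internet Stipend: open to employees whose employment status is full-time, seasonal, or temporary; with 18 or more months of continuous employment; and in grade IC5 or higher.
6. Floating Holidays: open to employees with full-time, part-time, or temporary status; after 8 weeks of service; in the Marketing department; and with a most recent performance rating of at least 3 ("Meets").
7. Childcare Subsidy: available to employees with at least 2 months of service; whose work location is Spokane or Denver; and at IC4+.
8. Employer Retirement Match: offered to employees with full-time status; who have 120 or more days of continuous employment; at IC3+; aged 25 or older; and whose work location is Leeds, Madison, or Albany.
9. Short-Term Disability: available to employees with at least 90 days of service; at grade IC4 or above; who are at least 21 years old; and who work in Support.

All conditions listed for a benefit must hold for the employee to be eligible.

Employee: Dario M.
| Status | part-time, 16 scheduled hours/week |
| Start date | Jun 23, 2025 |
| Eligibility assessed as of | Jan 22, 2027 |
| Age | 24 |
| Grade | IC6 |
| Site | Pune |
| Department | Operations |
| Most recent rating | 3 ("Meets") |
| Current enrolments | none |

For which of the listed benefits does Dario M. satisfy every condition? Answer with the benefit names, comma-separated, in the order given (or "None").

Service from Jun 23, 2025 to Jan 22, 2027: 578 days.
Equity Grant Program — status part-time ✗ (requires full-time, seasonal, or temporary) → not eligible.
Backup Childcare — status part-time ✗ (requires full-time, seasonal, or temporary) → not eligible.
Adoption Assistance — service 578 days < 24 months (≈720 days) ✗ → not eligible.
Stock Purchase Plan — status part-time ✗ (requires full-time) → not eligible.
Internet Stipend — status part-time ✗ (requires full-time, seasonal, or temporary) → not eligible.
Floating Holidays — status part-time ✓; service 578 days ≥ 8 weeks (≈56 days) ✓; dept Operations ✗ → not eligible.
Childcare Subsidy — service 578 days ≥ 2 months (≈60 days) ✓; site Pune ✗ (not Spokane or Denver) → not eligible.
Employer Retirement Match — status part-time ✗ (requires full-time) → not eligible.
Short-Term Disability — service 578 days ≥ 90 days ✓; grade IC6 ≥ IC4 ✓; age 24 ≥ 21 ✓; dept Operations ✗ → not eligible.

None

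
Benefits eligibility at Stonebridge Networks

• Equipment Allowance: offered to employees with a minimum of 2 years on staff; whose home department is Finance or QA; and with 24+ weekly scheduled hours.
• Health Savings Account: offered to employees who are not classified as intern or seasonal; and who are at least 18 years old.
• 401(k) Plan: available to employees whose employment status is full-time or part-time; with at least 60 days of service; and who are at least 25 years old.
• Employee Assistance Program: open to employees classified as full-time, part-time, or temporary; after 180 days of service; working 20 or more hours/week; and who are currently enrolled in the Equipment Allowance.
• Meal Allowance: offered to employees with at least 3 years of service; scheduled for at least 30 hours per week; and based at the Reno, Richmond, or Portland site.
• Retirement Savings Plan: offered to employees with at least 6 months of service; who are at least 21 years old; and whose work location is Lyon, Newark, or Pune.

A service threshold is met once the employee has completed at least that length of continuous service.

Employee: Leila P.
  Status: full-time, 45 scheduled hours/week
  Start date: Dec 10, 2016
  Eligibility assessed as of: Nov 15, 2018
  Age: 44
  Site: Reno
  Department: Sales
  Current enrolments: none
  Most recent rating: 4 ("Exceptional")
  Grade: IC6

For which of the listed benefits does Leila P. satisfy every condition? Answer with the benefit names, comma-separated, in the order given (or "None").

Service from Dec 10, 2016 to Nov 15, 2018: 705 days.
Equipment Allowance — service 705 days < 2 years (≈730 days) ✗ → not eligible.
Health Savings Account — status full-time ✓ (not excluded); age 44 ≥ 18 ✓ → eligible.
401(k) Plan — status full-time ✓; service 705 days ≥ 60 days ✓; age 44 ≥ 25 ✓ → eligible.
Employee Assistance Program — status full-time ✓; service 705 days ≥ 180 days ✓; 45 hrs/wk ≥ 20 ✓; not enrolled in Equipment Allowance ✗ → not eligible.
Meal Allowance — service 705 days < 3 years (≈1095 days) ✗ → not eligible.
Retirement Savings Plan — service 705 days ≥ 6 months (≈180 days) ✓; age 44 ≥ 21 ✓; site Reno ✗ (not Lyon, Newark, or Pune) → not eligible.

Health Savings Account, 401(k) Plan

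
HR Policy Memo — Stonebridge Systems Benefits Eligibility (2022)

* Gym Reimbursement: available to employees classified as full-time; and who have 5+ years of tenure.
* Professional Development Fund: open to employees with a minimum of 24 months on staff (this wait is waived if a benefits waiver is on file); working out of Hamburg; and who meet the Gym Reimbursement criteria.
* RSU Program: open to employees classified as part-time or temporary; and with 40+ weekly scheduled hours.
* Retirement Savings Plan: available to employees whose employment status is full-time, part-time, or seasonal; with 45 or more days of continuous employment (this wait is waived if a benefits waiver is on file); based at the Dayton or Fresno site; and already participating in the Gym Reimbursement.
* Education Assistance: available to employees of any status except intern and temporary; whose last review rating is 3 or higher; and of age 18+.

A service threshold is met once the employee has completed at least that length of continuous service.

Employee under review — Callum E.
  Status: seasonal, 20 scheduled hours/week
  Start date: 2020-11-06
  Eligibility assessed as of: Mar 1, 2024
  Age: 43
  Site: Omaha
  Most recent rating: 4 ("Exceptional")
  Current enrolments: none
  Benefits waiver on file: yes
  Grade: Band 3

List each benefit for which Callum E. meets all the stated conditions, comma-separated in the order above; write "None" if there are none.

Education Assistance

Service from 2020-11-06 to Mar 1, 2024: 1211 days.
Gym Reimbursement — status seasonal ✗ (requires full-time) → not eligible.
Professional Development Fund — benefits waiver on file ✓; site Omaha ✗ (not Hamburg) → not eligible.
RSU Program — status seasonal ✗ (requires part-time or temporary) → not eligible.
Retirement Savings Plan — status seasonal ✓; benefits waiver on file ✓; site Omaha ✗ (not Dayton or Fresno) → not eligible.
Education Assistance — status seasonal ✓ (not excluded); rating 4 ≥ 3 ✓; age 43 ≥ 18 ✓ → eligible.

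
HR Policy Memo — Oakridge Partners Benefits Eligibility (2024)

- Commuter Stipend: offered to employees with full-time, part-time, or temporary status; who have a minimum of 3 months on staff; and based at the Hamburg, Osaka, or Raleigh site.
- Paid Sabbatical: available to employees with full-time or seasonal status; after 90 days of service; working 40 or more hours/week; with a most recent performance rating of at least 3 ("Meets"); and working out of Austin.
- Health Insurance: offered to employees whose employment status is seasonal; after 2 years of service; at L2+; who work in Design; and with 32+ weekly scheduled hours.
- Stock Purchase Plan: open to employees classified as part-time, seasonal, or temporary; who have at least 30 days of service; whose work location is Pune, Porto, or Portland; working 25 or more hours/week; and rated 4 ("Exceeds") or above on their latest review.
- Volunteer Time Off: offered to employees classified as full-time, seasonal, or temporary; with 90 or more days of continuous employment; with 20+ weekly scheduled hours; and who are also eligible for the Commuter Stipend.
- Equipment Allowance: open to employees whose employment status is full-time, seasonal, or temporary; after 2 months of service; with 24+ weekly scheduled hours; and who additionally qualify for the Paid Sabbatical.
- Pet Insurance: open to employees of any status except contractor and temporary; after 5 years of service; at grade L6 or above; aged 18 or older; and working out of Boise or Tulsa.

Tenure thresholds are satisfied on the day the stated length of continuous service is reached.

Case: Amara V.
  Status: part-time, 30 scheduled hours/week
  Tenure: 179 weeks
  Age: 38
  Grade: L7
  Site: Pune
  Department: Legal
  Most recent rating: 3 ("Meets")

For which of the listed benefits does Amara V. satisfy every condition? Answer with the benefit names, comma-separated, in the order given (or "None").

Commuter Stipend — status part-time ✓; service 179 weeks ≥ 3 months (≈90 days) ✓; site Pune ✗ (not Hamburg, Osaka, or Raleigh) → not eligible.
Paid Sabbatical — status part-time ✗ (requires full-time or seasonal) → not eligible.
Health Insurance — status part-time ✗ (requires seasonal) → not eligible.
Stock Purchase Plan — status part-time ✓; service 179 weeks ≥ 30 days ✓; site Pune ✓; 30 hrs/wk ≥ 25 ✓; rating 3 < 4 ✗ → not eligible.
Volunteer Time Off — status part-time ✗ (requires full-time, seasonal, or temporary) → not eligible.
Equipment Allowance — status part-time ✗ (requires full-time, seasonal, or temporary) → not eligible.
Pet Insurance — status part-time ✓ (not excluded); service 179 weeks < 5 years (≈1825 days) ✗ → not eligible.

None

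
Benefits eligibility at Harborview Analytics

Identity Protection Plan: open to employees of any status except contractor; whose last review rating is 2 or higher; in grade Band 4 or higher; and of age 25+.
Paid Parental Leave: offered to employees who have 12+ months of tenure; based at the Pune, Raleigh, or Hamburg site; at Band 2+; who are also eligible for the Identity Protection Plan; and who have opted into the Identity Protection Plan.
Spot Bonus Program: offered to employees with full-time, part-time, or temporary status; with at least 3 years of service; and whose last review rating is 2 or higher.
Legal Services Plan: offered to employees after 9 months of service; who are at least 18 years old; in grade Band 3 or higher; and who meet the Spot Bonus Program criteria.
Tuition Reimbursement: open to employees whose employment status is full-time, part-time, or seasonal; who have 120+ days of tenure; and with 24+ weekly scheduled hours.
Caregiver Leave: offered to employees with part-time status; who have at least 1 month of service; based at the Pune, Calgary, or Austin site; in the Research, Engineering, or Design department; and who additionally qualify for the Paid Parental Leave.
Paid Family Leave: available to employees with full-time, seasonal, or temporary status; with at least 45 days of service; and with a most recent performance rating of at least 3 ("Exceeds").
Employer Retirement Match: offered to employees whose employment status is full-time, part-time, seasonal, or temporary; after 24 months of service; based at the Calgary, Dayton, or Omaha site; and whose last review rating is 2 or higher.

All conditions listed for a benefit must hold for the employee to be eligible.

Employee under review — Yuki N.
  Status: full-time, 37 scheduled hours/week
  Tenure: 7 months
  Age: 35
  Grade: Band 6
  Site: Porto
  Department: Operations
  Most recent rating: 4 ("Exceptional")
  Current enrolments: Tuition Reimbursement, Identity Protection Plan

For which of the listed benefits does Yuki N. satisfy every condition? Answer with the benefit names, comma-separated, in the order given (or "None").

Identity Protection Plan, Tuition Reimbursement, Paid Family Leave

Identity Protection Plan — status full-time ✓ (not excluded); rating 4 ≥ 2 ✓; grade Band 6 ≥ Band 4 ✓; age 35 ≥ 25 ✓ → eligible.
Paid Parental Leave — service 7 months < 12 months ✗ → not eligible.
Spot Bonus Program — status full-time ✓; service 7 months < 3 years (≈1095 days) ✗ → not eligible.
Legal Services Plan — service 7 months < 9 months ✗ → not eligible.
Tuition Reimbursement — status full-time ✓; service 7 months ≥ 120 days ✓; 37 hrs/wk ≥ 24 ✓ → eligible.
Caregiver Leave — status full-time ✗ (requires part-time) → not eligible.
Paid Family Leave — status full-time ✓; service 7 months ≥ 45 days ✓; rating 4 ≥ 3 ✓ → eligible.
Employer Retirement Match — status full-time ✓; service 7 months < 24 months ✗ → not eligible.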